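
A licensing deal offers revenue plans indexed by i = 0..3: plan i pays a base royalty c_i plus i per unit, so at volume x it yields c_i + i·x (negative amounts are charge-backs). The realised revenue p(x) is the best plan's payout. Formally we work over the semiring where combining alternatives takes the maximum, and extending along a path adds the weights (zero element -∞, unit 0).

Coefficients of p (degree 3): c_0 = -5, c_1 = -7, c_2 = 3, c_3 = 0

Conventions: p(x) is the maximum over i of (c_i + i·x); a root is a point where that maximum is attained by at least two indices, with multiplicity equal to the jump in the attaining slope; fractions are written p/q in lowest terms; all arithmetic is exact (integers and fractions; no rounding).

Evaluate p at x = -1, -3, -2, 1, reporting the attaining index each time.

p(-1) = max(-5+0·(-1)=-5, -7+1·(-1)=-8, 3+2·(-1)=1, 0+3·(-1)=-3) = 1 (attained by i=2)
p(-3) = max(-5+0·(-3)=-5, -7+1·(-3)=-10, 3+2·(-3)=-3, 0+3·(-3)=-9) = -3 (attained by i=2)
p(-2) = max(-5+0·(-2)=-5, -7+1·(-2)=-9, 3+2·(-2)=-1, 0+3·(-2)=-6) = -1 (attained by i=2)
p(1) = max(-5+0·1=-5, -7+1·1=-6, 3+2·1=5, 0+3·1=3) = 5 (attained by i=2)
Answer: p(-1) = 1; p(-3) = -3; p(-2) = -1; p(1) = 5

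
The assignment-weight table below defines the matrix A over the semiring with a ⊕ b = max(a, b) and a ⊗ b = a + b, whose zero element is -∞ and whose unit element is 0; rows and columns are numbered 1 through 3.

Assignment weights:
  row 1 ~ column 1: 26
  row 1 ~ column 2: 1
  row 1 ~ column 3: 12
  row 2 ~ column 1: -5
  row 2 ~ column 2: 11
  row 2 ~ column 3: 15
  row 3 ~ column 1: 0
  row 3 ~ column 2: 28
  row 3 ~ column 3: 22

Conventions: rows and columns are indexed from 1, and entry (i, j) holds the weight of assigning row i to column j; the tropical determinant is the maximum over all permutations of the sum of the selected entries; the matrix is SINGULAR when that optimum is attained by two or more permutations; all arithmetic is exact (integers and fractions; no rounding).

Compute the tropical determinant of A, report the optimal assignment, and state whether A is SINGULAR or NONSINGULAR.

σ = (1, 2, 3): 26 + 11 + 22 = 59
σ = (1, 3, 2): 26 + 15 + 28 = 69
σ = (2, 1, 3): 1 + (-5) + 22 = 18
σ = (2, 3, 1): 1 + 15 + 0 = 16
σ = (3, 1, 2): 12 + (-5) + 28 = 35
σ = (3, 2, 1): 12 + 11 + 0 = 23
Optimal value attained by: σ = (1, 3, 2).
Answer: det⊕(A) = 69; verdict: NONSINGULAR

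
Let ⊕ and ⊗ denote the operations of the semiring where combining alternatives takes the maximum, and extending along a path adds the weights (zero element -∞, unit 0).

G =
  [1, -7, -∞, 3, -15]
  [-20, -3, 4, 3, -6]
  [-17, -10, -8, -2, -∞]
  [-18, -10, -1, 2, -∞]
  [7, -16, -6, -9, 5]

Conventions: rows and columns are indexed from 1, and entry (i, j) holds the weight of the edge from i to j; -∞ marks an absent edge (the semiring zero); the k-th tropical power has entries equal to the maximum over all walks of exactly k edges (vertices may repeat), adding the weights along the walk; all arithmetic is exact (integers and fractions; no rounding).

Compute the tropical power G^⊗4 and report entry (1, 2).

G^⊗2:
  [2, -6, 2, 5, -10]
  [1, -6, 2, 5, -1]
  [-16, -12, -3, 0, -16]
  [-16, -8, 1, 4, -16]
  [12, 0, -1, 10, 10]
G^⊗3:
  [3, -5, 4, 7, -5]
  [6, -5, 4, 7, 4]
  [-9, -10, -1, 2, -11]
  [-9, -6, 3, 6, -11]
  [17, 5, 9, 15, 15]
G^⊗4:
  [4, -3, 6, 9, 0]
  [11, -1, 6, 9, 9]
  [-4, -8, 1, 4, -6]
  [-4, -4, 5, 8, -6]
  [22, 10, 14, 20, 20]
Key observation: the optimum is the walk 1->4->4->4->2, with weight 3 + 2 + 2 + (-10) = -3.
Optimal value attained by: walk 1->4->4->4->2.
Answer: (G^⊗4)[1][2] = -3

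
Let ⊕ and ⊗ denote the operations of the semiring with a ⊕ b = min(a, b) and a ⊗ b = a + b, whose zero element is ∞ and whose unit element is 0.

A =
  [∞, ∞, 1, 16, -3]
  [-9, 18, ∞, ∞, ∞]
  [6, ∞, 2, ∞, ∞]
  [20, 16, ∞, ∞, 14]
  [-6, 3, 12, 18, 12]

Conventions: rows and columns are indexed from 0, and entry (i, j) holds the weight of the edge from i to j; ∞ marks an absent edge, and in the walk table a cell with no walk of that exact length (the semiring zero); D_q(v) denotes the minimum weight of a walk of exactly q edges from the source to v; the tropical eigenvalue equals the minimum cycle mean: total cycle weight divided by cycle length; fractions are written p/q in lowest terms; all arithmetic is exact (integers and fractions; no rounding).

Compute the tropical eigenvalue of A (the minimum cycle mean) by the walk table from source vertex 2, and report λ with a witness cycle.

q=0: [∞, ∞, 0, ∞, ∞]
q=1: [6, ∞, 2, ∞, ∞]
q=2: [8, ∞, 4, 22, 3]
q=3: [-3, 6, 6, 21, 5]
q=4: [-3, 8, -2, 13, -6]
q=5: [-12, -3, -2, 12, -6]
Optimal cycle mean attained by: cycle 0->4->0, total (-3) + (-6), length 2.
Answer: λ = -9/2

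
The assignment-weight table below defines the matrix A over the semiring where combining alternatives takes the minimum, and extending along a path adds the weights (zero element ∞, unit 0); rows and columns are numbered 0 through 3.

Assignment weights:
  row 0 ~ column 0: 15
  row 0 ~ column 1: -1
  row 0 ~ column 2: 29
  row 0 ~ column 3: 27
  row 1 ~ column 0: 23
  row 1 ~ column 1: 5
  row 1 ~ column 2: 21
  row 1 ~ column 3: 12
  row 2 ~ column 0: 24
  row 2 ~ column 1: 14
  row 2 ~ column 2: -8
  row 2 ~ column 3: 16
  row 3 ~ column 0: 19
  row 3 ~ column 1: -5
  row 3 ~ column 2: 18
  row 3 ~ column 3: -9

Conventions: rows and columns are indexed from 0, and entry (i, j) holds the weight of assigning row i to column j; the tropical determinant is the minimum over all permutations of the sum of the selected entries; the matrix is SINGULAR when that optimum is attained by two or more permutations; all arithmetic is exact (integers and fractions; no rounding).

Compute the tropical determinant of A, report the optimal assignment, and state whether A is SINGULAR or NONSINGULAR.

σ = (0, 1, 2, 3): 15 + 5 + (-8) + (-9) = 3
σ = (0, 1, 3, 2): 15 + 5 + 16 + 18 = 54
σ = (0, 2, 1, 3): 15 + 21 + 14 + (-9) = 41
σ = (0, 2, 3, 1): 15 + 21 + 16 + (-5) = 47
σ = (0, 3, 1, 2): 15 + 12 + 14 + 18 = 59
σ = (0, 3, 2, 1): 15 + 12 + (-8) + (-5) = 14
σ = (1, 0, 2, 3): (-1) + 23 + (-8) + (-9) = 5
σ = (1, 0, 3, 2): (-1) + 23 + 16 + 18 = 56
σ = (1, 2, 0, 3): (-1) + 21 + 24 + (-9) = 35
σ = (1, 2, 3, 0): (-1) + 21 + 16 + 19 = 55
σ = (1, 3, 0, 2): (-1) + 12 + 24 + 18 = 53
σ = (1, 3, 2, 0): (-1) + 12 + (-8) + 19 = 22
σ = (2, 0, 1, 3): 29 + 23 + 14 + (-9) = 57
σ = (2, 0, 3, 1): 29 + 23 + 16 + (-5) = 63
σ = (2, 1, 0, 3): 29 + 5 + 24 + (-9) = 49
σ = (2, 1, 3, 0): 29 + 5 + 16 + 19 = 69
σ = (2, 3, 0, 1): 29 + 12 + 24 + (-5) = 60
σ = (2, 3, 1, 0): 29 + 12 + 14 + 19 = 74
σ = (3, 0, 1, 2): 27 + 23 + 14 + 18 = 82
σ = (3, 0, 2, 1): 27 + 23 + (-8) + (-5) = 37
σ = (3, 1, 0, 2): 27 + 5 + 24 + 18 = 74
σ = (3, 1, 2, 0): 27 + 5 + (-8) + 19 = 43
σ = (3, 2, 0, 1): 27 + 21 + 24 + (-5) = 67
σ = (3, 2, 1, 0): 27 + 21 + 14 + 19 = 81
Optimal value attained by: σ = (0, 1, 2, 3).
Answer: det⊕(A) = 3; verdict: NONSINGULAR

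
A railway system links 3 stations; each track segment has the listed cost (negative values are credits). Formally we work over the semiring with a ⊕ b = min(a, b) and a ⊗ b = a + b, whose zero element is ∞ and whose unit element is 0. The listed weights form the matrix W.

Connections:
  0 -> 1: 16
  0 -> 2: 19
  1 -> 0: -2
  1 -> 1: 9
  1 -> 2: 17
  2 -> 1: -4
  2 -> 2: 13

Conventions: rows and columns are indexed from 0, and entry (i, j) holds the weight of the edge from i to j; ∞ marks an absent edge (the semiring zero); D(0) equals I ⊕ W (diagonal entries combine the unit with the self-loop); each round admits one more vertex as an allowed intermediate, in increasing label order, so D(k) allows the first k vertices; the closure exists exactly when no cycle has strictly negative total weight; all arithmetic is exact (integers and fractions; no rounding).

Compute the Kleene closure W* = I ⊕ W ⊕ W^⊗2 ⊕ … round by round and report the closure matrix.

D(0):
  [0, 16, 19]
  [-2, 0, 17]
  [∞, -4, 0]
D(1):
  [0, 16, 19]
  [-2, 0, 17]
  [∞, -4, 0]
D(2):
  [0, 16, 19]
  [-2, 0, 17]
  [-6, -4, 0]
D(3):
  [0, 15, 19]
  [-2, 0, 17]
  [-6, -4, 0]
Answer: W* = [[0, 15, 19], [-2, 0, 17], [-6, -4, 0]]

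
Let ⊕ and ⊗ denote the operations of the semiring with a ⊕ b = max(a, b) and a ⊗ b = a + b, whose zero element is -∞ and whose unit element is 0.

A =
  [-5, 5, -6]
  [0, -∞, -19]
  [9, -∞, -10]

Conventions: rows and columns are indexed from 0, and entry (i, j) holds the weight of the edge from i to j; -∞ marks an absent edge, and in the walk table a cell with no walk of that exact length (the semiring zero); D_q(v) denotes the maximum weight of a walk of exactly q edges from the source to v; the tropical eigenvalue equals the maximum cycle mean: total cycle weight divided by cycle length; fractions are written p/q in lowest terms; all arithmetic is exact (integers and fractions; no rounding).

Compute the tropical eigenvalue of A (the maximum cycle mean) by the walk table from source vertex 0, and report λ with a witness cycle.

q=0: [0, -∞, -∞]
q=1: [-5, 5, -6]
q=2: [5, 0, -11]
q=3: [0, 10, -1]
Optimal cycle mean attained by: cycle 0->1->0, total 5 + 0, length 2.
Answer: λ = 5/2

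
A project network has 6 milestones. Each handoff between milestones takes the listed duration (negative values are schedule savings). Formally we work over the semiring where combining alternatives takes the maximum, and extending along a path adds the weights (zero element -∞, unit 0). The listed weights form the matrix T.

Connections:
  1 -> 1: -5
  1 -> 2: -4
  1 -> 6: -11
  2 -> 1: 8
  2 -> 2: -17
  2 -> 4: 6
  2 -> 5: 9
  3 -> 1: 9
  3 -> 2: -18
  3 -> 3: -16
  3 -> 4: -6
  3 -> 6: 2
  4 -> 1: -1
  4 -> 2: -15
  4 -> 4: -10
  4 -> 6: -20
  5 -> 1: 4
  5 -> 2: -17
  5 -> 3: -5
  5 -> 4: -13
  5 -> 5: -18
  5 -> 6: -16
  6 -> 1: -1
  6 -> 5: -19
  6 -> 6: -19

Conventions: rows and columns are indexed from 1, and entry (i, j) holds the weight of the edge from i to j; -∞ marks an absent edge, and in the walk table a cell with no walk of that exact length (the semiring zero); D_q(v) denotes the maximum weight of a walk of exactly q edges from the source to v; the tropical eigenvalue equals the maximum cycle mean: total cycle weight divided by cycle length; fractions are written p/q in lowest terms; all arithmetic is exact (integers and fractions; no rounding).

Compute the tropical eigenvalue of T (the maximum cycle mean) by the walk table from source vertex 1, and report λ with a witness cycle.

q=0: [0, -∞, -∞, -∞, -∞, -∞]
q=1: [-5, -4, -∞, -∞, -∞, -11]
q=2: [4, -9, -∞, 2, 5, -16]
q=3: [9, 0, 0, -3, 0, -7]
q=4: [9, 5, -5, 6, 9, 2]
q=5: [13, 5, 4, 11, 14, -2]
q=6: [18, 9, 9, 11, 14, 6]
Optimal cycle mean attained by: cycle 1->2->5->1, total (-4) + 9 + 4, length 3.
Answer: λ = 3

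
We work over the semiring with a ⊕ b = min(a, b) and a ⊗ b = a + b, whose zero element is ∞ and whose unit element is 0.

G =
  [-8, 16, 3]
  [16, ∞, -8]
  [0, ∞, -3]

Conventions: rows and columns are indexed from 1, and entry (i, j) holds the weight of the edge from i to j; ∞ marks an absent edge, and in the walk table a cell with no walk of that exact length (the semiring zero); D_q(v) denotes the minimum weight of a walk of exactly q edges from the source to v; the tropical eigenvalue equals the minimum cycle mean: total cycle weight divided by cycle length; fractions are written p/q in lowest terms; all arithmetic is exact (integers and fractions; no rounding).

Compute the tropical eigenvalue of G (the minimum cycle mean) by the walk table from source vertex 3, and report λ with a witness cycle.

q=0: [∞, ∞, 0]
q=1: [0, ∞, -3]
q=2: [-8, 16, -6]
q=3: [-16, 8, -9]
Optimal cycle mean attained by: cycle 1->1, total (-8), length 1.
Answer: λ = -8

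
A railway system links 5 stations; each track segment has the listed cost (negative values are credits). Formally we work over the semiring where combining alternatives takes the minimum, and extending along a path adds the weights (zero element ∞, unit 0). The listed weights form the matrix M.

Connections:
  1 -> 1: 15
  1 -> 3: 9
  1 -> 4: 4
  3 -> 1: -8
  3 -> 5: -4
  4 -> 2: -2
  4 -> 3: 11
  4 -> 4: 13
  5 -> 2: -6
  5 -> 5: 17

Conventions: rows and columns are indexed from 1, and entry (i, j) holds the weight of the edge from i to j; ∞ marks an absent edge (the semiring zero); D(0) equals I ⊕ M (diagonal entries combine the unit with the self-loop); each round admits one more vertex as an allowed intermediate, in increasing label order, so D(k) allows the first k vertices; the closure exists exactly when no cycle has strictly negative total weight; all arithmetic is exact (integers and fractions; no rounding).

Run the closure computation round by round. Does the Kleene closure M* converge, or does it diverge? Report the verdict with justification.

D(0):
  [0, ∞, 9, 4, ∞]
  [∞, 0, ∞, ∞, ∞]
  [-8, ∞, 0, ∞, -4]
  [∞, -2, 11, 0, ∞]
  [∞, -6, ∞, ∞, 0]
D(1):
  [0, ∞, 9, 4, ∞]
  [∞, 0, ∞, ∞, ∞]
  [-8, ∞, 0, -4, -4]
  [∞, -2, 11, 0, ∞]
  [∞, -6, ∞, ∞, 0]
D(2):
  [0, ∞, 9, 4, ∞]
  [∞, 0, ∞, ∞, ∞]
  [-8, ∞, 0, -4, -4]
  [∞, -2, 11, 0, ∞]
  [∞, -6, ∞, ∞, 0]
D(3):
  [0, ∞, 9, 4, 5]
  [∞, 0, ∞, ∞, ∞]
  [-8, ∞, 0, -4, -4]
  [3, -2, 11, 0, 7]
  [∞, -6, ∞, ∞, 0]
D(4):
  [0, 2, 9, 4, 5]
  [∞, 0, ∞, ∞, ∞]
  [-8, -6, 0, -4, -4]
  [3, -2, 11, 0, 7]
  [∞, -6, ∞, ∞, 0]
D(5):
  [0, -1, 9, 4, 5]
  [∞, 0, ∞, ∞, ∞]
  [-8, -10, 0, -4, -4]
  [3, -2, 11, 0, 7]
  [∞, -6, ∞, ∞, 0]
Key observation: every diagonal entry stays at the unit through all rounds, so no improving cycle exists.
Answer: CONVERGES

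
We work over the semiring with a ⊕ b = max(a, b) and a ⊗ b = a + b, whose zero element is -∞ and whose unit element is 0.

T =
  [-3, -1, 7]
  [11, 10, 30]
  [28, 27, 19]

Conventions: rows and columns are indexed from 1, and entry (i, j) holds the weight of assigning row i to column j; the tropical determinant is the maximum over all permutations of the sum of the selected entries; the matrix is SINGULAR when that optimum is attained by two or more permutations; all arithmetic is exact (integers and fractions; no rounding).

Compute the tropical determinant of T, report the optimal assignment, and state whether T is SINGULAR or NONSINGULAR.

σ = (1, 2, 3): (-3) + 10 + 19 = 26
σ = (1, 3, 2): (-3) + 30 + 27 = 54
σ = (2, 1, 3): (-1) + 11 + 19 = 29
σ = (2, 3, 1): (-1) + 30 + 28 = 57
σ = (3, 1, 2): 7 + 11 + 27 = 45
σ = (3, 2, 1): 7 + 10 + 28 = 45
Optimal value attained by: σ = (2, 3, 1).
Answer: det⊕(T) = 57; verdict: NONSINGULAR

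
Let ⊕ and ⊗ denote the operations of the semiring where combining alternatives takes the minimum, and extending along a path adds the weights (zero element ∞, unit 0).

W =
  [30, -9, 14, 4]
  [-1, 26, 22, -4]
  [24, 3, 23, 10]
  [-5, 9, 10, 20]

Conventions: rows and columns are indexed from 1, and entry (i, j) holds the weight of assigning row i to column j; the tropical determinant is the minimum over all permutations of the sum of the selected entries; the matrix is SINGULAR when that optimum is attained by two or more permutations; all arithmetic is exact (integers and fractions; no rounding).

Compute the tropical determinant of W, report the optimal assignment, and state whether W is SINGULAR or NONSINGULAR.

σ = (1, 2, 3, 4): 30 + 26 + 23 + 20 = 99
σ = (1, 2, 4, 3): 30 + 26 + 10 + 10 = 76
σ = (1, 3, 2, 4): 30 + 22 + 3 + 20 = 75
σ = (1, 3, 4, 2): 30 + 22 + 10 + 9 = 71
σ = (1, 4, 2, 3): 30 + (-4) + 3 + 10 = 39
σ = (1, 4, 3, 2): 30 + (-4) + 23 + 9 = 58
σ = (2, 1, 3, 4): (-9) + (-1) + 23 + 20 = 33
σ = (2, 1, 4, 3): (-9) + (-1) + 10 + 10 = 10
σ = (2, 3, 1, 4): (-9) + 22 + 24 + 20 = 57
σ = (2, 3, 4, 1): (-9) + 22 + 10 + (-5) = 18
σ = (2, 4, 1, 3): (-9) + (-4) + 24 + 10 = 21
σ = (2, 4, 3, 1): (-9) + (-4) + 23 + (-5) = 5
σ = (3, 1, 2, 4): 14 + (-1) + 3 + 20 = 36
σ = (3, 1, 4, 2): 14 + (-1) + 10 + 9 = 32
σ = (3, 2, 1, 4): 14 + 26 + 24 + 20 = 84
σ = (3, 2, 4, 1): 14 + 26 + 10 + (-5) = 45
σ = (3, 4, 1, 2): 14 + (-4) + 24 + 9 = 43
σ = (3, 4, 2, 1): 14 + (-4) + 3 + (-5) = 8
σ = (4, 1, 2, 3): 4 + (-1) + 3 + 10 = 16
σ = (4, 1, 3, 2): 4 + (-1) + 23 + 9 = 35
σ = (4, 2, 1, 3): 4 + 26 + 24 + 10 = 64
σ = (4, 2, 3, 1): 4 + 26 + 23 + (-5) = 48
σ = (4, 3, 1, 2): 4 + 22 + 24 + 9 = 59
σ = (4, 3, 2, 1): 4 + 22 + 3 + (-5) = 24
Optimal value attained by: σ = (2, 4, 3, 1).
Answer: det⊕(W) = 5; verdict: NONSINGULAR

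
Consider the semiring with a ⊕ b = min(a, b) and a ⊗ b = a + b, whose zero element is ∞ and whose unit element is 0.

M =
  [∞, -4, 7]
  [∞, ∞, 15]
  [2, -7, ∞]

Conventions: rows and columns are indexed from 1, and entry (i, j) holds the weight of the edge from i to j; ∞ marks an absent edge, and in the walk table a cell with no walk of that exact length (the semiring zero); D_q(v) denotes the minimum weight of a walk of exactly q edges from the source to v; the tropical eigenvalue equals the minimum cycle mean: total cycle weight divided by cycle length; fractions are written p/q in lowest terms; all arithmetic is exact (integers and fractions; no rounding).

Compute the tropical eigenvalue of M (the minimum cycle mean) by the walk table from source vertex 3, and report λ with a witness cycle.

q=0: [∞, ∞, 0]
q=1: [2, -7, ∞]
q=2: [∞, -2, 8]
q=3: [10, 1, 13]
Optimal cycle mean attained by: cycle 2->3->2, total 15 + (-7), length 2.
Answer: λ = 4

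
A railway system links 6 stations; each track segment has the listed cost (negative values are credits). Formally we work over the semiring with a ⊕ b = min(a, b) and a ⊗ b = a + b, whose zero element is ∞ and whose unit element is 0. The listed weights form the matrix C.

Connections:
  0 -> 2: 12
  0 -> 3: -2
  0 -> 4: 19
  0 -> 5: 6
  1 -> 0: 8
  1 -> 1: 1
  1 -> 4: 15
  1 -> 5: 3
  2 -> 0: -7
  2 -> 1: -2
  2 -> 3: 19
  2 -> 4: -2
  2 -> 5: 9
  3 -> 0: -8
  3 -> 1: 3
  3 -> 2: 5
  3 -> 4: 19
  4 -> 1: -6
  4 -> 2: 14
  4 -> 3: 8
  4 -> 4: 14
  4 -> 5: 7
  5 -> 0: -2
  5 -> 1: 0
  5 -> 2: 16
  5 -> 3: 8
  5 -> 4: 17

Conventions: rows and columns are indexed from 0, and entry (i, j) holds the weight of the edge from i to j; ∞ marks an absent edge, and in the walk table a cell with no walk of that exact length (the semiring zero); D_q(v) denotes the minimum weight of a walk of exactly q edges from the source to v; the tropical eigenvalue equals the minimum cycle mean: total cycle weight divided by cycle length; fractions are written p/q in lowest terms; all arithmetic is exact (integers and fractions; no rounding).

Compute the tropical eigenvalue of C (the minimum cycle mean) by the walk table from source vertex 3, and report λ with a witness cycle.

q=0: [∞, ∞, ∞, 0, ∞, ∞]
q=1: [-8, 3, 5, ∞, 19, ∞]
q=2: [-2, 3, 4, -10, 3, -2]
q=3: [-18, -7, -5, -4, 2, 4]
q=4: [-12, -7, -6, -20, -7, -12]
q=5: [-28, -17, -15, -14, -8, -6]
q=6: [-22, -17, -16, -30, -17, -22]
Optimal cycle mean attained by: cycle 0->3->0, total (-2) + (-8), length 2.
Answer: λ = -5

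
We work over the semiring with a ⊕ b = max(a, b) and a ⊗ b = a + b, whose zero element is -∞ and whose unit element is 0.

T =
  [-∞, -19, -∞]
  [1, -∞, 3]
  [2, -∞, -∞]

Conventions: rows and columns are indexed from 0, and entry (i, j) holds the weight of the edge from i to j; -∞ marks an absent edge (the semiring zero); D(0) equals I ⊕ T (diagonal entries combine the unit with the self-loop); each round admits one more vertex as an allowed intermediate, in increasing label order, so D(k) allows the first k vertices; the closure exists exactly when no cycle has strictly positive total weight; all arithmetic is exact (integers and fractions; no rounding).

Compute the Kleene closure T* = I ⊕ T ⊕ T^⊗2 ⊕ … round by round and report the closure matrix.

D(0):
  [0, -19, -∞]
  [1, 0, 3]
  [2, -∞, 0]
D(1):
  [0, -19, -∞]
  [1, 0, 3]
  [2, -17, 0]
D(2):
  [0, -19, -16]
  [1, 0, 3]
  [2, -17, 0]
D(3):
  [0, -19, -16]
  [5, 0, 3]
  [2, -17, 0]
Answer: T* = [[0, -19, -16], [5, 0, 3], [2, -17, 0]]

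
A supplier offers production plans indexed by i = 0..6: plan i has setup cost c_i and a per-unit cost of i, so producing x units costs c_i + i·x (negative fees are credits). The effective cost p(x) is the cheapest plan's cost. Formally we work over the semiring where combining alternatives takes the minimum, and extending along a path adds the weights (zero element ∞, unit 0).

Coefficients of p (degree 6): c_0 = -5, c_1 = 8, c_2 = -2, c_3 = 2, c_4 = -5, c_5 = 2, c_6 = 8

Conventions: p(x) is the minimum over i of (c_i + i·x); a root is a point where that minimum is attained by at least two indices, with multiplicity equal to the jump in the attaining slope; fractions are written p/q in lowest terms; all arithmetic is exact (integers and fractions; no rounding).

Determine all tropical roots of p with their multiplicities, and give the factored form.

hull edge (i=0, c=-5) to (i=4, c=-5): slope 0, span 4
hull edge (i=4, c=-5) to (i=6, c=8): slope 13/2, span 2
Factored form: p(x) = 8 ⊗ (x ⊕ (-13/2)) ⊗ (x ⊕ (-13/2)) ⊗ (x ⊕ 0) ⊗ (x ⊕ 0) ⊗ (x ⊕ 0) ⊗ (x ⊕ 0)
Answer: roots = -13/2 (mult 2), 0 (mult 4)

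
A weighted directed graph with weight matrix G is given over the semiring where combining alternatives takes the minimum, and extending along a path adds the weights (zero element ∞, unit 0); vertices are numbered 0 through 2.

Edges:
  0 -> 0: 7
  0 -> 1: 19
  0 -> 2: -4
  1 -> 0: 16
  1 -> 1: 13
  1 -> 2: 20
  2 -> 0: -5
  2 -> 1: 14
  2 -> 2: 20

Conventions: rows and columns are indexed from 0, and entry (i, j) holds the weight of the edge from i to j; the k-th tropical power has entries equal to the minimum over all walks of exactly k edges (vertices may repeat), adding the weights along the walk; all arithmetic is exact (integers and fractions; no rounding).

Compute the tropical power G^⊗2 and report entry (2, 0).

G^⊗2:
  [-9, 10, 3]
  [15, 26, 12]
  [2, 14, -9]
Key observation: the optimum is the walk 2->0->0, with weight (-5) + 7 = 2.
Optimal value attained by: walk 2->0->0.
Answer: (G^⊗2)[2][0] = 2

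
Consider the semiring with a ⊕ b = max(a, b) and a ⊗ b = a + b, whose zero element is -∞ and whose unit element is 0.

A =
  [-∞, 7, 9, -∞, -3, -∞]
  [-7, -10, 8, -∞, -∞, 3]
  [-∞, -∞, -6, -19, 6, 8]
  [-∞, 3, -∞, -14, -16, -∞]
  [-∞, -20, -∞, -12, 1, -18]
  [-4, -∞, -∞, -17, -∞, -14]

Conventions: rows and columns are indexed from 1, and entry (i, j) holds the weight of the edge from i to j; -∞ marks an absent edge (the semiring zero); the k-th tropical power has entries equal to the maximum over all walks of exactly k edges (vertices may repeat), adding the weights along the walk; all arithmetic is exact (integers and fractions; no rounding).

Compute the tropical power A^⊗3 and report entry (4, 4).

A^⊗2:
  [0, -3, 15, -10, 15, 17]
  [-1, 0, 2, -11, 14, 16]
  [4, -14, -12, -6, 7, 2]
  [-4, -7, 11, -28, -15, 6]
  [-22, -9, -12, -11, 2, -17]
  [-18, 3, 5, -31, -7, -28]
A^⊗3:
  [13, 7, 9, 3, 21, 23]
  [12, 6, 8, 2, 15, 10]
  [-2, 11, 13, -5, 8, -4]
  [2, 3, 5, -8, 17, 19]
  [-16, -8, -1, -10, 3, -4]
  [-4, -7, 11, -14, 11, 13]
Key observation: the optimum is the walk 4->2->3->4, with weight 3 + 8 + (-19) = -8.
Optimal value attained by: walk 4->2->3->4.
Answer: (A^⊗3)[4][4] = -8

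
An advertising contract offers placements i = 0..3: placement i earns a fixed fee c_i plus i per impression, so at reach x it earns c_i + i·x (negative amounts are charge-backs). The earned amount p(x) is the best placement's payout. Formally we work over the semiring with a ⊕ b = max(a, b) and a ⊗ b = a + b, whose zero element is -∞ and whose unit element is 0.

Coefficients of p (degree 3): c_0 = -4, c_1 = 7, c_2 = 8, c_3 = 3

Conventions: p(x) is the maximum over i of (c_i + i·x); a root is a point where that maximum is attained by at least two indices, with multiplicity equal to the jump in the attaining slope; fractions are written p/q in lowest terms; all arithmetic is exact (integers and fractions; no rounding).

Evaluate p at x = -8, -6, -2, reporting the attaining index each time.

p(-8) = max(-4+0·(-8)=-4, 7+1·(-8)=-1, 8+2·(-8)=-8, 3+3·(-8)=-21) = -1 (attained by i=1)
p(-6) = max(-4+0·(-6)=-4, 7+1·(-6)=1, 8+2·(-6)=-4, 3+3·(-6)=-15) = 1 (attained by i=1)
p(-2) = max(-4+0·(-2)=-4, 7+1·(-2)=5, 8+2·(-2)=4, 3+3·(-2)=-3) = 5 (attained by i=1)
Answer: p(-8) = -1; p(-6) = 1; p(-2) = 5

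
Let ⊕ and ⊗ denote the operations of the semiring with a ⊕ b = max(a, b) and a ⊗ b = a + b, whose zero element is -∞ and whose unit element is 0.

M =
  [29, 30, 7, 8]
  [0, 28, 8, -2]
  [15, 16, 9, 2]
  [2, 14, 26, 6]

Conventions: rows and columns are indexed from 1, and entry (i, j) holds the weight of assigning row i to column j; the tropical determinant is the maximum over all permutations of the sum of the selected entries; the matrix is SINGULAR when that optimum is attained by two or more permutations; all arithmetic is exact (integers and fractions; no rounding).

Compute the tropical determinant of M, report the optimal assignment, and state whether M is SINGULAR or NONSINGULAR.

σ = (1, 2, 3, 4): 29 + 28 + 9 + 6 = 72
σ = (1, 2, 4, 3): 29 + 28 + 2 + 26 = 85
σ = (1, 3, 2, 4): 29 + 8 + 16 + 6 = 59
σ = (1, 3, 4, 2): 29 + 8 + 2 + 14 = 53
σ = (1, 4, 2, 3): 29 + (-2) + 16 + 26 = 69
σ = (1, 4, 3, 2): 29 + (-2) + 9 + 14 = 50
σ = (2, 1, 3, 4): 30 + 0 + 9 + 6 = 45
σ = (2, 1, 4, 3): 30 + 0 + 2 + 26 = 58
σ = (2, 3, 1, 4): 30 + 8 + 15 + 6 = 59
σ = (2, 3, 4, 1): 30 + 8 + 2 + 2 = 42
σ = (2, 4, 1, 3): 30 + (-2) + 15 + 26 = 69
σ = (2, 4, 3, 1): 30 + (-2) + 9 + 2 = 39
σ = (3, 1, 2, 4): 7 + 0 + 16 + 6 = 29
σ = (3, 1, 4, 2): 7 + 0 + 2 + 14 = 23
σ = (3, 2, 1, 4): 7 + 28 + 15 + 6 = 56
σ = (3, 2, 4, 1): 7 + 28 + 2 + 2 = 39
σ = (3, 4, 1, 2): 7 + (-2) + 15 + 14 = 34
σ = (3, 4, 2, 1): 7 + (-2) + 16 + 2 = 23
σ = (4, 1, 2, 3): 8 + 0 + 16 + 26 = 50
σ = (4, 1, 3, 2): 8 + 0 + 9 + 14 = 31
σ = (4, 2, 1, 3): 8 + 28 + 15 + 26 = 77
σ = (4, 2, 3, 1): 8 + 28 + 9 + 2 = 47
σ = (4, 3, 1, 2): 8 + 8 + 15 + 14 = 45
σ = (4, 3, 2, 1): 8 + 8 + 16 + 2 = 34
Optimal value attained by: σ = (1, 2, 4, 3).
Answer: det⊕(M) = 85; verdict: NONSINGULAR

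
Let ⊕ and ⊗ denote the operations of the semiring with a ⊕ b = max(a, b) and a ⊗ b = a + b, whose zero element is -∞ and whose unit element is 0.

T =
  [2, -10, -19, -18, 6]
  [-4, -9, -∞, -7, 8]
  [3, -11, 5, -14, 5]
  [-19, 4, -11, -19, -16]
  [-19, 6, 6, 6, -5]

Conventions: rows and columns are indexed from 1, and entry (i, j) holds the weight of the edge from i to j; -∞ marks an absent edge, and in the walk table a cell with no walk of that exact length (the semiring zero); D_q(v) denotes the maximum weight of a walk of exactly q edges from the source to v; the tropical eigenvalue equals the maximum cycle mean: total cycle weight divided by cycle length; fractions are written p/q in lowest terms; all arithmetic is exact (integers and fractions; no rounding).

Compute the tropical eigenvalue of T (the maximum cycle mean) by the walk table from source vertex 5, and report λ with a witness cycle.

q=0: [-∞, -∞, -∞, -∞, 0]
q=1: [-19, 6, 6, 6, -5]
q=2: [9, 10, 11, 1, 14]
q=3: [14, 20, 20, 20, 18]
q=4: [23, 24, 25, 24, 28]
q=5: [28, 34, 34, 34, 32]
Optimal cycle mean attained by: cycle 2->5->2, total 8 + 6, length 2.
Answer: λ = 7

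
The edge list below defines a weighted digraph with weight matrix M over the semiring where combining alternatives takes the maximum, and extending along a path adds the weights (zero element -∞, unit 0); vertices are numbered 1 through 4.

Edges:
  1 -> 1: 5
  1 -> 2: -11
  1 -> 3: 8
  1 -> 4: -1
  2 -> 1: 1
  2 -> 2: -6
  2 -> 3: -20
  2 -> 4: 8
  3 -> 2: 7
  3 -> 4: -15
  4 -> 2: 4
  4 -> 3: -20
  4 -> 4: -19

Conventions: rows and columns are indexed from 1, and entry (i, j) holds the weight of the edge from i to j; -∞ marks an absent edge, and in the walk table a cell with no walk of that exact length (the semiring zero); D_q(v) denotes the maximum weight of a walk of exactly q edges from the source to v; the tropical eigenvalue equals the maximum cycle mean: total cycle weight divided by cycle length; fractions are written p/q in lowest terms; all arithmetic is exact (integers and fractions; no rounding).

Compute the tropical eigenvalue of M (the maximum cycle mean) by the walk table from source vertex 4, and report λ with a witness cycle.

q=0: [-∞, -∞, -∞, 0]
q=1: [-∞, 4, -20, -19]
q=2: [5, -2, -16, 12]
q=3: [10, 16, 13, 6]
q=4: [17, 20, 18, 24]
Optimal cycle mean attained by: cycle 2->4->2, total 8 + 4, length 2.
Answer: λ = 6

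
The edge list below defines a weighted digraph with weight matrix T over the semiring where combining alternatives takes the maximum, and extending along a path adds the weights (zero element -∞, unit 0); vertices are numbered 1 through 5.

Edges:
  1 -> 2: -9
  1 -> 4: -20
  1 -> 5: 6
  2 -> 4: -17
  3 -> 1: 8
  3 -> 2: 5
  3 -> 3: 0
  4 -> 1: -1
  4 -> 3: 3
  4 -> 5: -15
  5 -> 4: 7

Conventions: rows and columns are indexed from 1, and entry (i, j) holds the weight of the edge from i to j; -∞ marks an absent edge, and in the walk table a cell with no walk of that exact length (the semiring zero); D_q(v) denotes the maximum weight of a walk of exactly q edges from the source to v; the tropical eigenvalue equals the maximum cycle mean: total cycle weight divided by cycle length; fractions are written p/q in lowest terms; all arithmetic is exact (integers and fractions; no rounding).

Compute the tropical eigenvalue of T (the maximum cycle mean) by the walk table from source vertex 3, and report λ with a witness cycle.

q=0: [-∞, -∞, 0, -∞, -∞]
q=1: [8, 5, 0, -∞, -∞]
q=2: [8, 5, 0, -12, 14]
q=3: [8, 5, 0, 21, 14]
q=4: [20, 5, 24, 21, 14]
q=5: [32, 29, 24, 21, 26]
Optimal cycle mean attained by: cycle 1->5->4->3->1, total 6 + 7 + 3 + 8, length 4.
Answer: λ = 6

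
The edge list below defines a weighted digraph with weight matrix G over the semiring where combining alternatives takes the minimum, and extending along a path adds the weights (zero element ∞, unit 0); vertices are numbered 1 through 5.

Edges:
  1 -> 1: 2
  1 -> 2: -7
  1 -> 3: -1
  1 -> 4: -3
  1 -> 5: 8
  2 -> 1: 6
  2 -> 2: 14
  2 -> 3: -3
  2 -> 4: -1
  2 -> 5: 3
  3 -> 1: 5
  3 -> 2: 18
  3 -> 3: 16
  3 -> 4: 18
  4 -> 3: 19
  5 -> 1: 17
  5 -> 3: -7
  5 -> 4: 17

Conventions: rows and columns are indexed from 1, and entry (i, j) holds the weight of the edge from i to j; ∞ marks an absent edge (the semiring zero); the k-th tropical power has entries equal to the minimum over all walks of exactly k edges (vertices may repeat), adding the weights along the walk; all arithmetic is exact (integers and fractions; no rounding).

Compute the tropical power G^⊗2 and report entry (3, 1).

G^⊗2:
  [-1, -5, -10, -8, -4]
  [2, -1, -4, 3, 14]
  [7, -2, 4, 2, 13]
  [24, 37, 35, 37, ∞]
  [-2, 10, 9, 11, 25]
Key observation: the optimum is the walk 3->1->1, with weight 5 + 2 = 7.
Optimal value attained by: walk 3->1->1.
Answer: (G^⊗2)[3][1] = 7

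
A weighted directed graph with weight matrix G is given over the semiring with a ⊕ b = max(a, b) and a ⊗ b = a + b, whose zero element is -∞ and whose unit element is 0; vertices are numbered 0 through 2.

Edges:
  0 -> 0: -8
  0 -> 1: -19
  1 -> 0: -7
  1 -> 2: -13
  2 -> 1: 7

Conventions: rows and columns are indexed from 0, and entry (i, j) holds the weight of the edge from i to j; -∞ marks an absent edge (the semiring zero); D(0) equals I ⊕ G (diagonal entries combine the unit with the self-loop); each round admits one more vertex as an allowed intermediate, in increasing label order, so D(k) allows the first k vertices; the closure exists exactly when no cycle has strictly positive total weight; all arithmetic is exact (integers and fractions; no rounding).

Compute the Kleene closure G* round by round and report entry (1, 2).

D(0):
  [0, -19, -∞]
  [-7, 0, -13]
  [-∞, 7, 0]
D(1):
  [0, -19, -∞]
  [-7, 0, -13]
  [-∞, 7, 0]
D(2):
  [0, -19, -32]
  [-7, 0, -13]
  [0, 7, 0]
D(3):
  [0, -19, -32]
  [-7, 0, -13]
  [0, 7, 0]
Answer: G*[1][2] = -13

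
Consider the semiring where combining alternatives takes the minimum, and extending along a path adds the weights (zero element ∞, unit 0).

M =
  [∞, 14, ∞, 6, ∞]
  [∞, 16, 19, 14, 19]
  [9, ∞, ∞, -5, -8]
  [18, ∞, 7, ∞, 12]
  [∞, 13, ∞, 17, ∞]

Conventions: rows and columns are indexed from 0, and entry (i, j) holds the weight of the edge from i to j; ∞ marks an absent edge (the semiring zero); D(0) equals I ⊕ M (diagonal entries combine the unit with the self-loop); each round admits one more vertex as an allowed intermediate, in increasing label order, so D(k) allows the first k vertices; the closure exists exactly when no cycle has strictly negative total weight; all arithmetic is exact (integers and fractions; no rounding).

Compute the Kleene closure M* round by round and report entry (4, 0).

D(0):
  [0, 14, ∞, 6, ∞]
  [∞, 0, 19, 14, 19]
  [9, ∞, 0, -5, -8]
  [18, ∞, 7, 0, 12]
  [∞, 13, ∞, 17, 0]
D(1):
  [0, 14, ∞, 6, ∞]
  [∞, 0, 19, 14, 19]
  [9, 23, 0, -5, -8]
  [18, 32, 7, 0, 12]
  [∞, 13, ∞, 17, 0]
D(2):
  [0, 14, 33, 6, 33]
  [∞, 0, 19, 14, 19]
  [9, 23, 0, -5, -8]
  [18, 32, 7, 0, 12]
  [∞, 13, 32, 17, 0]
D(3):
  [0, 14, 33, 6, 25]
  [28, 0, 19, 14, 11]
  [9, 23, 0, -5, -8]
  [16, 30, 7, 0, -1]
  [41, 13, 32, 17, 0]
D(4):
  [0, 14, 13, 6, 5]
  [28, 0, 19, 14, 11]
  [9, 23, 0, -5, -8]
  [16, 30, 7, 0, -1]
  [33, 13, 24, 17, 0]
D(5):
  [0, 14, 13, 6, 5]
  [28, 0, 19, 14, 11]
  [9, 5, 0, -5, -8]
  [16, 12, 7, 0, -1]
  [33, 13, 24, 17, 0]
Answer: M*[4][0] = 33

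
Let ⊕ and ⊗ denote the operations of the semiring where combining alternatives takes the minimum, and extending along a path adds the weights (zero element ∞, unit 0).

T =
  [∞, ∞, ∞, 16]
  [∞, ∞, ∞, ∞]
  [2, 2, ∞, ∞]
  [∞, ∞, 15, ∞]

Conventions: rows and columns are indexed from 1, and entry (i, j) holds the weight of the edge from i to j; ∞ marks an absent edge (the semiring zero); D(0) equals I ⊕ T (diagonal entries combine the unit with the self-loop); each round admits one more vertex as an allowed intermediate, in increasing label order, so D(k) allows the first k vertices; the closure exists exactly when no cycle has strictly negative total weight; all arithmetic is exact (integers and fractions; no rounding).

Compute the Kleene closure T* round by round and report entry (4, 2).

D(0):
  [0, ∞, ∞, 16]
  [∞, 0, ∞, ∞]
  [2, 2, 0, ∞]
  [∞, ∞, 15, 0]
D(1):
  [0, ∞, ∞, 16]
  [∞, 0, ∞, ∞]
  [2, 2, 0, 18]
  [∞, ∞, 15, 0]
D(2):
  [0, ∞, ∞, 16]
  [∞, 0, ∞, ∞]
  [2, 2, 0, 18]
  [∞, ∞, 15, 0]
D(3):
  [0, ∞, ∞, 16]
  [∞, 0, ∞, ∞]
  [2, 2, 0, 18]
  [17, 17, 15, 0]
D(4):
  [0, 33, 31, 16]
  [∞, 0, ∞, ∞]
  [2, 2, 0, 18]
  [17, 17, 15, 0]
Answer: T*[4][2] = 17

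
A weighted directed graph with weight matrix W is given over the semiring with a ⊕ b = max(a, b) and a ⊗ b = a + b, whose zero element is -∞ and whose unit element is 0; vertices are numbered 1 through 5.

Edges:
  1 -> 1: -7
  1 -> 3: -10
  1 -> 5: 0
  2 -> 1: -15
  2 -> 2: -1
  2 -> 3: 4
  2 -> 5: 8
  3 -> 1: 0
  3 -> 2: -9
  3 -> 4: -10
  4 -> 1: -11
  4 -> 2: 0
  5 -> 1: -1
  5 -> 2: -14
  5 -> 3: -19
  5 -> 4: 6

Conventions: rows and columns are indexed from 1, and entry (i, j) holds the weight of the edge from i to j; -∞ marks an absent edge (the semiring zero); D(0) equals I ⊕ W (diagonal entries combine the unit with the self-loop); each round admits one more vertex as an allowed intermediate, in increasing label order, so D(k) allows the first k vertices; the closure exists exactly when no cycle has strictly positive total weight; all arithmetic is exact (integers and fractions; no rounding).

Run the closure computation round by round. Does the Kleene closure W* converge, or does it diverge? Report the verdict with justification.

D(0):
  [0, -∞, -10, -∞, 0]
  [-15, 0, 4, -∞, 8]
  [0, -9, 0, -10, -∞]
  [-11, 0, -∞, 0, -∞]
  [-1, -14, -19, 6, 0]
D(1):
  [0, -∞, -10, -∞, 0]
  [-15, 0, 4, -∞, 8]
  [0, -9, 0, -10, 0]
  [-11, 0, -21, 0, -11]
  [-1, -14, -11, 6, 0]
D(2):
  [0, -∞, -10, -∞, 0]
  [-15, 0, 4, -∞, 8]
  [0, -9, 0, -10, 0]
  [-11, 0, 4, 0, 8]
  [-1, -14, -10, 6, 0]
D(3):
  [0, -19, -10, -20, 0]
  [4, 0, 4, -6, 8]
  [0, -9, 0, -10, 0]
  [4, 0, 4, 0, 8]
  [-1, -14, -10, 6, 0]
Detection: at round 4, diagonal entry (5, 5) turns strictly positive.
Key observation: the cycle 5->4->2->3->1->5 has total weight 6 + 0 + 4 + 0 + 0, which is strictly positive.
Answer: DIVERGES — positive cycle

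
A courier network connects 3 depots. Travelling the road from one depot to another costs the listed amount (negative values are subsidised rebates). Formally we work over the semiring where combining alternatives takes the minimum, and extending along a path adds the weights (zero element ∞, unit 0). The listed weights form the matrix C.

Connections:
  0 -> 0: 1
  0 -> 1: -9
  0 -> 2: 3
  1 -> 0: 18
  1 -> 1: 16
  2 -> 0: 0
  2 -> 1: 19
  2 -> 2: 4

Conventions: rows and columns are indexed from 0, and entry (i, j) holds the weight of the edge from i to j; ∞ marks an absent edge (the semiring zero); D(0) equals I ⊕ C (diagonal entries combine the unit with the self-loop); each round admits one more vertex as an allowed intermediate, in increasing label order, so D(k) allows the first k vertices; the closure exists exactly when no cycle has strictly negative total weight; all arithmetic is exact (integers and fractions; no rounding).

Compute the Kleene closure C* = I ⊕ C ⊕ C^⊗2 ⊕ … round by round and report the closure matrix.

D(0):
  [0, -9, 3]
  [18, 0, ∞]
  [0, 19, 0]
D(1):
  [0, -9, 3]
  [18, 0, 21]
  [0, -9, 0]
D(2):
  [0, -9, 3]
  [18, 0, 21]
  [0, -9, 0]
D(3):
  [0, -9, 3]
  [18, 0, 21]
  [0, -9, 0]
Answer: C* = [[0, -9, 3], [18, 0, 21], [0, -9, 0]]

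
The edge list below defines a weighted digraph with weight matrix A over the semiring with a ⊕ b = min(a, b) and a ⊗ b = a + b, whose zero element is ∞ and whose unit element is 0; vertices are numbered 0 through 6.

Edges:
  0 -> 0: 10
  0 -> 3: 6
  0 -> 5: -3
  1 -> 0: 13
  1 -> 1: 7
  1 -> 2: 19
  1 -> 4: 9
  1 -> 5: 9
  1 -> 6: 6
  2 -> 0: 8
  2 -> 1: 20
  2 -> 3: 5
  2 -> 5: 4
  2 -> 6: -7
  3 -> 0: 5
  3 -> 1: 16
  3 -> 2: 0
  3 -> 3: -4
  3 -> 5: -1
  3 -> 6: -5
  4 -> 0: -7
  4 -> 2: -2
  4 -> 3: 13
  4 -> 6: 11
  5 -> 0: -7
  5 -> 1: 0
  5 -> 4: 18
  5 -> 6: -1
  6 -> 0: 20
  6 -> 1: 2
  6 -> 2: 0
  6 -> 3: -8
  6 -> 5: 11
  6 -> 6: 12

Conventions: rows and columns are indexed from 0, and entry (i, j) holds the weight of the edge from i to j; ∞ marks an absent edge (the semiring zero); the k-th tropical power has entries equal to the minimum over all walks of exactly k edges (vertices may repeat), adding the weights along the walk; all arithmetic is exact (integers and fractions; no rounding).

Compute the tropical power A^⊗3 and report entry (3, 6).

A^⊗2:
  [-10, -3, 6, 2, 15, 5, -4]
  [2, 8, 6, -2, 16, 10, 8]
  [-3, -5, -7, -15, 22, 4, 0]
  [-8, -3, -5, -13, 17, -5, -9]
  [3, 13, 11, -1, ∞, -10, -9]
  [3, 1, -1, -9, 9, -10, 6]
  [-3, 8, -8, -12, 11, -9, -13]
A^⊗3:
  [-2, -2, -4, -12, 6, -13, -3]
  [3, 10, -2, -6, 17, -3, -7]
  [-10, 1, -15, -19, 4, -16, -20]
  [-12, -7, -13, -17, 6, -14, -18]
  [-17, -10, -9, -17, 8, -2, -11]
  [-17, -10, -9, -13, 8, -10, -14]
  [-16, -11, -13, -21, 9, -13, -17]
Key observation: the optimum is the walk 3->6->3->6, with weight (-5) + (-8) + (-5) = -18.
Optimal value attained by: walk 3->6->3->6.
Answer: (A^⊗3)[3][6] = -18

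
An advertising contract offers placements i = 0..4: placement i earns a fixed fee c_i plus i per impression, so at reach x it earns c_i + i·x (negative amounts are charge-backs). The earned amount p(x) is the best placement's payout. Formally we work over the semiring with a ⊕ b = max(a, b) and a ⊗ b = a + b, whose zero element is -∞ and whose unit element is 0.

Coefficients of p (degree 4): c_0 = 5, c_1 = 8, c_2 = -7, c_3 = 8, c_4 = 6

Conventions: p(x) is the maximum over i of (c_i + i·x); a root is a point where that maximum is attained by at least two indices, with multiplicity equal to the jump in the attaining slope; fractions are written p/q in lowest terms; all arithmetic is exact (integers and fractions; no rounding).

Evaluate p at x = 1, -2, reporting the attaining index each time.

p(1) = max(5+0·1=5, 8+1·1=9, -7+2·1=-5, 8+3·1=11, 6+4·1=10) = 11 (attained by i=3)
p(-2) = max(5+0·(-2)=5, 8+1·(-2)=6, -7+2·(-2)=-11, 8+3·(-2)=2, 6+4·(-2)=-2) = 6 (attained by i=1)
Answer: p(1) = 11; p(-2) = 6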